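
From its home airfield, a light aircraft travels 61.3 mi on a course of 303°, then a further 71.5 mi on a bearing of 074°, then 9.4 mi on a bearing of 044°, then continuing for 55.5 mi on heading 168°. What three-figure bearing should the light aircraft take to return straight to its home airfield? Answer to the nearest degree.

Leg 1 (303°, 61.3 mi): east 61.3 sin 303° = -51.41, north 61.3 cos 303° = 33.39
Leg 2 (074°, 71.5 mi): east 71.5 sin 74° = 68.73, north 71.5 cos 74° = 19.71
Leg 3 (044°, 9.4 mi): east 9.4 sin 44° = 6.53, north 9.4 cos 44° = 6.76
Leg 4 (168°, 55.5 mi): east 55.5 sin 168° = 11.54, north 55.5 cos 168° = -54.29
Net displacement: 35.39 east, 5.57 north. Direction back to start is (-35.39, -5.57): bearing = atan2(-35.39, -5.57) mod 360° = 261.06° ≈ 261°.

261°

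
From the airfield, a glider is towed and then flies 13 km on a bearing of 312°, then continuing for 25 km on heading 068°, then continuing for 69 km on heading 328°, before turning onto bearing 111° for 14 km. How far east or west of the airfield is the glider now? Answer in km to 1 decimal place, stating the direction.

Leg 1 (312°, 13 km): east 13 sin 312° = -9.66, north 13 cos 312° = 8.70
Leg 2 (068°, 25 km): east 25 sin 68° = 23.18, north 25 cos 68° = 9.37
Leg 3 (328°, 69 km): east 69 sin 328° = -36.56, north 69 cos 328° = 58.52
Leg 4 (111°, 14 km): east 14 sin 111° = 13.07, north 14 cos 111° = -5.02
Net east component: -9.98 km.

10.0 km west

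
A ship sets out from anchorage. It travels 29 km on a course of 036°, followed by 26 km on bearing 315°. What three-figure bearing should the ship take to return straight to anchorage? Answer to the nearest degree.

Leg 1 (036°, 29 km): east 29 sin 36° = 17.05, north 29 cos 36° = 23.46
Leg 2 (315°, 26 km): east 26 sin 315° = -18.38, north 26 cos 315° = 18.38
Net displacement: -1.34 east, 41.85 north. Direction back to start is (1.34, -41.85): bearing = atan2(1.34, -41.85) mod 360° = 178.17° ≈ 178°.

178°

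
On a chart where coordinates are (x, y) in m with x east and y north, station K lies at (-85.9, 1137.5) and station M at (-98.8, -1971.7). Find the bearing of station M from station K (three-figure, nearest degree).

Δeast = -98.8 − -85.9 = -12.90; Δnorth = -1971.7 − 1137.5 = -3109.20.
Bearing = atan2(Δeast, Δnorth) mod 360° = 180.24° ≈ 180°.

180°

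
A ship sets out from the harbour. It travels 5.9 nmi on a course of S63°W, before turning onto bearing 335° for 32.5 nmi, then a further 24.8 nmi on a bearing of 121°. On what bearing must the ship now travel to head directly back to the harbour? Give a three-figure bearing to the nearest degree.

189°

Leg 1 (S63°W, 5.9 nmi): east 5.9 sin 243° = -5.26, north 5.9 cos 243° = -2.68
Leg 2 (335°, 32.5 nmi): east 32.5 sin 335° = -13.74, north 32.5 cos 335° = 29.46
Leg 3 (121°, 24.8 nmi): east 24.8 sin 121° = 21.26, north 24.8 cos 121° = -12.77
Net displacement: 2.27 east, 14.00 north. Direction back to start is (-2.27, -14.00): bearing = atan2(-2.27, -14.00) mod 360° = 189.19° ≈ 189°.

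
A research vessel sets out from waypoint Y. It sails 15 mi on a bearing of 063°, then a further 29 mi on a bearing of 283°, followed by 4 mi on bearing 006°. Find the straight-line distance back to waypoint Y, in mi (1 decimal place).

Leg 1 (063°, 15 mi): east 15 sin 63° = 13.37, north 15 cos 63° = 6.81
Leg 2 (283°, 29 mi): east 29 sin 283° = -28.26, north 29 cos 283° = 6.52
Leg 3 (006°, 4 mi): east 4 sin 6° = 0.42, north 4 cos 6° = 3.98
Net: -14.47 east, 17.31 north. Distance = √((-14.47)² + (17.31)²) = 22.565 mi.

22.6 mi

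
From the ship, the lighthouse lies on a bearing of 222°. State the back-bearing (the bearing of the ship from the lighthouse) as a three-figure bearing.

042°

Back-bearing = 222° − 180° = 042°.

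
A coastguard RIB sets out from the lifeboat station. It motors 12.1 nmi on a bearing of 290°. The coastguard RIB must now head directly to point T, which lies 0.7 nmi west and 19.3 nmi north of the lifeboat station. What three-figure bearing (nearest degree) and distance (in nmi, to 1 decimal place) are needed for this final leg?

Leg 1 (290°, 12.1 nmi): east 12.1 sin 290° = -11.37, north 12.1 cos 290° = 4.14
Current position: (-11.37, 4.14). Target: (-0.7, 19.3). Remaining: Δeast = 10.67, Δnorth = 15.16.
Bearing = atan2(10.67, 15.16) mod 360° = 35.14°; distance = √((10.67)² + (15.16)²) = 18.540 nmi.

035°, 18.5 nmi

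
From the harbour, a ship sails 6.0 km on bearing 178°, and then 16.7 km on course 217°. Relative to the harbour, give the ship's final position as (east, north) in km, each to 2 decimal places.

Leg 1 (178°, 6.0 km): east 6.0 sin 178° = 0.21, north 6.0 cos 178° = -6.00
Leg 2 (217°, 16.7 km): east 16.7 sin 217° = -10.05, north 16.7 cos 217° = -13.34
Summing: -9.84 km east, -19.33 km north → (-9.84, -19.33).

(-9.84, -19.33)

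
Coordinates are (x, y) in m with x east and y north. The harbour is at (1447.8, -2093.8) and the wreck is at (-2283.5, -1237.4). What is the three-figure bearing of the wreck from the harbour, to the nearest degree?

283°

Δeast = -2283.5 − 1447.8 = -3731.30; Δnorth = -1237.4 − -2093.8 = 856.40.
Bearing = atan2(Δeast, Δnorth) mod 360° = 282.93° ≈ 283°.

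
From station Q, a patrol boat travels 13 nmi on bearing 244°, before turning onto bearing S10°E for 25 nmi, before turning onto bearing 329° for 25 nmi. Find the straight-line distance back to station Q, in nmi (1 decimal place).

Leg 1 (244°, 13 nmi): east 13 sin 244° = -11.68, north 13 cos 244° = -5.70
Leg 2 (S10°E, 25 nmi): east 25 sin 170° = 4.34, north 25 cos 170° = -24.62
Leg 3 (329°, 25 nmi): east 25 sin 329° = -12.88, north 25 cos 329° = 21.43
Net: -20.22 east, -8.89 north. Distance = √((-20.22)² + (-8.89)²) = 22.087 nmi.

22.1 nmi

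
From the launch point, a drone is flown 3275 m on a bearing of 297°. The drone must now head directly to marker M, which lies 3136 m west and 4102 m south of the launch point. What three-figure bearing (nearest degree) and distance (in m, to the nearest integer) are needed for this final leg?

Leg 1 (297°, 3275 m): east 3275 sin 297° = -2918.05, north 3275 cos 297° = 1486.82
Current position: (-2918.05, 1486.82). Target: (-3136, -4102). Remaining: Δeast = -217.95, Δnorth = -5588.82.
Bearing = atan2(-217.95, -5588.82) mod 360° = 182.23°; distance = √((-217.95)² + (-5588.82)²) = 5593.067 m.

182°, 5593 m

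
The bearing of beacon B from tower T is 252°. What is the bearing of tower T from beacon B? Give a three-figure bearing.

072°

Back-bearing = 252° − 180° = 072°.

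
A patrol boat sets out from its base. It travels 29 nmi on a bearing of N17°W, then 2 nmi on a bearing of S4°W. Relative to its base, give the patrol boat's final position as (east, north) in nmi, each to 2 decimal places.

(-8.62, 25.74)

Leg 1 (N17°W, 29 nmi): east 29 sin 343° = -8.48, north 29 cos 343° = 27.73
Leg 2 (S4°W, 2 nmi): east 2 sin 184° = -0.14, north 2 cos 184° = -2.00
Summing: -8.62 nmi east, 25.74 nmi north → (-8.62, 25.74).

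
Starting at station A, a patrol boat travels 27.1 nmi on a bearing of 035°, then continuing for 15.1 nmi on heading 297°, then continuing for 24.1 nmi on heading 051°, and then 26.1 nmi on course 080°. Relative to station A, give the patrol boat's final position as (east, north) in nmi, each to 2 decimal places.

Leg 1 (035°, 27.1 nmi): east 27.1 sin 35° = 15.54, north 27.1 cos 35° = 22.20
Leg 2 (297°, 15.1 nmi): east 15.1 sin 297° = -13.45, north 15.1 cos 297° = 6.86
Leg 3 (051°, 24.1 nmi): east 24.1 sin 51° = 18.73, north 24.1 cos 51° = 15.17
Leg 4 (080°, 26.1 nmi): east 26.1 sin 80° = 25.70, north 26.1 cos 80° = 4.53
Summing: 46.52 nmi east, 48.75 nmi north → (46.52, 48.75).

(46.52, 48.75)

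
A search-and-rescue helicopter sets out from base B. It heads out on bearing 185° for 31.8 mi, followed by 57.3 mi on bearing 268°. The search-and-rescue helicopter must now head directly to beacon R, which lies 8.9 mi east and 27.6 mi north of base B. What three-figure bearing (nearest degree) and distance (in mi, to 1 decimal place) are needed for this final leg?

048°, 92.2 mi

Leg 1 (185°, 31.8 mi): east 31.8 sin 185° = -2.77, north 31.8 cos 185° = -31.68
Leg 2 (268°, 57.3 mi): east 57.3 sin 268° = -57.27, north 57.3 cos 268° = -2.00
Current position: (-60.04, -33.68). Target: (8.9, 27.6). Remaining: Δeast = 68.94, Δnorth = 61.28.
Bearing = atan2(68.94, 61.28) mod 360° = 48.37°; distance = √((68.94)² + (61.28)²) = 92.235 mi.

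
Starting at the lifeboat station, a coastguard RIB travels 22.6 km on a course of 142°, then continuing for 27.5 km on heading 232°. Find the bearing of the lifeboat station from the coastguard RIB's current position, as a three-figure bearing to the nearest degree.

013°

Leg 1 (142°, 22.6 km): east 22.6 sin 142° = 13.91, north 22.6 cos 142° = -17.81
Leg 2 (232°, 27.5 km): east 27.5 sin 232° = -21.67, north 27.5 cos 232° = -16.93
Net displacement: -7.76 east, -34.74 north. Direction back to start is (7.76, 34.74): bearing = atan2(7.76, 34.74) mod 360° = 12.59° ≈ 013°.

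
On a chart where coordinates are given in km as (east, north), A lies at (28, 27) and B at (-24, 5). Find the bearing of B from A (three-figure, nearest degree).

Δeast = -24 − 28 = -52.00; Δnorth = 5 − 27 = -22.00.
Bearing = atan2(Δeast, Δnorth) mod 360° = 247.07° ≈ 247°.

247°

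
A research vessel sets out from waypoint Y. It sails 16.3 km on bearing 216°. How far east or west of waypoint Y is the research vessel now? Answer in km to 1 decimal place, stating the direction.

Leg 1 (216°, 16.3 km): east 16.3 sin 216° = -9.58, north 16.3 cos 216° = -13.19
Net east component: -9.58 km.

9.6 km west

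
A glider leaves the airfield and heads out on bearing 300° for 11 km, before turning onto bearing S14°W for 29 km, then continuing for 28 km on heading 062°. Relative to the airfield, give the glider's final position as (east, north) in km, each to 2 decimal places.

(8.18, -9.49)

Leg 1 (300°, 11 km): east 11 sin 300° = -9.53, north 11 cos 300° = 5.50
Leg 2 (S14°W, 29 km): east 29 sin 194° = -7.02, north 29 cos 194° = -28.14
Leg 3 (062°, 28 km): east 28 sin 62° = 24.72, north 28 cos 62° = 13.15
Summing: 8.18 km east, -9.49 km north → (8.18, -9.49).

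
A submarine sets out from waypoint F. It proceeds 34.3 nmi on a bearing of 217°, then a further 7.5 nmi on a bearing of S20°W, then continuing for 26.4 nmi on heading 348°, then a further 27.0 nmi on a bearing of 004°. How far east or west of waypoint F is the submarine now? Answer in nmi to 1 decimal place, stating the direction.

Leg 1 (217°, 34.3 nmi): east 34.3 sin 217° = -20.64, north 34.3 cos 217° = -27.39
Leg 2 (S20°W, 7.5 nmi): east 7.5 sin 200° = -2.57, north 7.5 cos 200° = -7.05
Leg 3 (348°, 26.4 nmi): east 26.4 sin 348° = -5.49, north 26.4 cos 348° = 25.82
Leg 4 (004°, 27.0 nmi): east 27.0 sin 4° = 1.88, north 27.0 cos 4° = 26.93
Net east component: -26.81 nmi.

26.8 nmi west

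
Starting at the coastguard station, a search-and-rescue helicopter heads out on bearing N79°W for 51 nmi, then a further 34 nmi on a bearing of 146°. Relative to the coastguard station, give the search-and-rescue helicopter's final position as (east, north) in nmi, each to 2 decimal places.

(-31.05, -18.46)

Leg 1 (N79°W, 51 nmi): east 51 sin 281° = -50.06, north 51 cos 281° = 9.73
Leg 2 (146°, 34 nmi): east 34 sin 146° = 19.01, north 34 cos 146° = -28.19
Summing: -31.05 nmi east, -18.46 nmi north → (-31.05, -18.46).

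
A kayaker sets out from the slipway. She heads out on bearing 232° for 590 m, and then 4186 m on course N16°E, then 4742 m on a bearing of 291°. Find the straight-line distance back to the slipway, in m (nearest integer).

6535 m

Leg 1 (232°, 590 m): east 590 sin 232° = -464.93, north 590 cos 232° = -363.24
Leg 2 (N16°E, 4186 m): east 4186 sin 16° = 1153.82, north 4186 cos 16° = 4023.84
Leg 3 (291°, 4742 m): east 4742 sin 291° = -4427.04, north 4742 cos 291° = 1699.38
Net: -3738.15 east, 5359.98 north. Distance = √((-3738.15)² + (5359.98)²) = 6534.765 m.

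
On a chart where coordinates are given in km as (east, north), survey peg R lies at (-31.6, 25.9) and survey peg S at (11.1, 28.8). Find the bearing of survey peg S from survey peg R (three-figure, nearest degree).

Δeast = 11.1 − -31.6 = 42.70; Δnorth = 28.8 − 25.9 = 2.90.
Bearing = atan2(Δeast, Δnorth) mod 360° = 86.11° ≈ 086°.

086°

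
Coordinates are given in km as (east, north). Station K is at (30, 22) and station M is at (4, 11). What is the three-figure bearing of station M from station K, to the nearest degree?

247°

Δeast = 4 − 30 = -26.00; Δnorth = 11 − 22 = -11.00.
Bearing = atan2(Δeast, Δnorth) mod 360° = 247.07° ≈ 247°.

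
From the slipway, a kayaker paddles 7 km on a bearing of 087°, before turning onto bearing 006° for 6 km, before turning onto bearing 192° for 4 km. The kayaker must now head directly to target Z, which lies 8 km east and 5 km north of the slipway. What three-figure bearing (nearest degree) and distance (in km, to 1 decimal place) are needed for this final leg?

Leg 1 (087°, 7 km): east 7 sin 87° = 6.99, north 7 cos 87° = 0.37
Leg 2 (006°, 6 km): east 6 sin 6° = 0.63, north 6 cos 6° = 5.97
Leg 3 (192°, 4 km): east 4 sin 192° = -0.83, north 4 cos 192° = -3.91
Current position: (6.79, 2.42). Target: (8, 5). Remaining: Δeast = 1.21, Δnorth = 2.58.
Bearing = atan2(1.21, 2.58) mod 360° = 25.21°; distance = √((1.21)² + (2.58)²) = 2.851 km.

025°, 2.9 km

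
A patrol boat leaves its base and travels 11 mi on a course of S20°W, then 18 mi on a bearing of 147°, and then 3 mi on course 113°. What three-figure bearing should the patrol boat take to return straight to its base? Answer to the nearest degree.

Leg 1 (S20°W, 11 mi): east 11 sin 200° = -3.76, north 11 cos 200° = -10.34
Leg 2 (147°, 18 mi): east 18 sin 147° = 9.80, north 18 cos 147° = -15.10
Leg 3 (113°, 3 mi): east 3 sin 113° = 2.76, north 3 cos 113° = -1.17
Net displacement: 8.80 east, -26.60 north. Direction back to start is (-8.80, 26.60): bearing = atan2(-8.80, 26.60) mod 360° = 341.69° ≈ 342°.

342°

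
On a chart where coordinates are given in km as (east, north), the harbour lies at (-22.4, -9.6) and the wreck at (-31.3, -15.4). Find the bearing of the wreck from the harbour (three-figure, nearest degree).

237°

Δeast = -31.3 − -22.4 = -8.90; Δnorth = -15.4 − -9.6 = -5.80.
Bearing = atan2(Δeast, Δnorth) mod 360° = 236.91° ≈ 237°.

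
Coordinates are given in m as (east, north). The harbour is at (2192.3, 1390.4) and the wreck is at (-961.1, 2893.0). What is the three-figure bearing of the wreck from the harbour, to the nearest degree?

295°

Δeast = -961.1 − 2192.3 = -3153.40; Δnorth = 2893.0 − 1390.4 = 1502.60.
Bearing = atan2(Δeast, Δnorth) mod 360° = 295.48° ≈ 295°.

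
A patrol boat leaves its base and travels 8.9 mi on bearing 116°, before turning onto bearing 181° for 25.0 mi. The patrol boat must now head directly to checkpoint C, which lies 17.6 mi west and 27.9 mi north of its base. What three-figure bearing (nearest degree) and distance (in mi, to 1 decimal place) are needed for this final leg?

Leg 1 (116°, 8.9 mi): east 8.9 sin 116° = 8.00, north 8.9 cos 116° = -3.90
Leg 2 (181°, 25.0 mi): east 25.0 sin 181° = -0.44, north 25.0 cos 181° = -25.00
Current position: (7.56, -28.90). Target: (-17.6, 27.9). Remaining: Δeast = -25.16, Δnorth = 56.80.
Bearing = atan2(-25.16, 56.80) mod 360° = 336.11°; distance = √((-25.16)² + (56.80)²) = 62.122 mi.

336°, 62.1 mi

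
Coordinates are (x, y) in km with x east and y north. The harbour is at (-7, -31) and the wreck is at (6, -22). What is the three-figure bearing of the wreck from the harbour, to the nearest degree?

Δeast = 6 − -7 = 13.00; Δnorth = -22 − -31 = 9.00.
Bearing = atan2(Δeast, Δnorth) mod 360° = 55.30° ≈ 055°.

055°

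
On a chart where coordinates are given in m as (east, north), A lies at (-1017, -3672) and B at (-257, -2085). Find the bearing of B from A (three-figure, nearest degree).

026°

Δeast = -257 − -1017 = 760.00; Δnorth = -2085 − -3672 = 1587.00.
Bearing = atan2(Δeast, Δnorth) mod 360° = 25.59° ≈ 026°.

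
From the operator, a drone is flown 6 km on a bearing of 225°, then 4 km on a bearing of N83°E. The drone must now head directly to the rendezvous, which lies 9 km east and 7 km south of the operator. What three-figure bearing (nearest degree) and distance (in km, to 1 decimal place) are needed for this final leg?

Leg 1 (225°, 6 km): east 6 sin 225° = -4.24, north 6 cos 225° = -4.24
Leg 2 (N83°E, 4 km): east 4 sin 83° = 3.97, north 4 cos 83° = 0.49
Current position: (-0.27, -3.76). Target: (9, -7). Remaining: Δeast = 9.27, Δnorth = -3.24.
Bearing = atan2(9.27, -3.24) mod 360° = 109.29°; distance = √((9.27)² + (-3.24)²) = 9.824 km.

109°, 9.8 km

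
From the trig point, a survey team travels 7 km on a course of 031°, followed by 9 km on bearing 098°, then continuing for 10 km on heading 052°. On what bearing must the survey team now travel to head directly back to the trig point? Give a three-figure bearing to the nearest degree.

242°

Leg 1 (031°, 7 km): east 7 sin 31° = 3.61, north 7 cos 31° = 6.00
Leg 2 (098°, 9 km): east 9 sin 98° = 8.91, north 9 cos 98° = -1.25
Leg 3 (052°, 10 km): east 10 sin 52° = 7.88, north 10 cos 52° = 6.16
Net displacement: 20.40 east, 10.90 north. Direction back to start is (-20.40, -10.90): bearing = atan2(-20.40, -10.90) mod 360° = 241.87° ≈ 242°.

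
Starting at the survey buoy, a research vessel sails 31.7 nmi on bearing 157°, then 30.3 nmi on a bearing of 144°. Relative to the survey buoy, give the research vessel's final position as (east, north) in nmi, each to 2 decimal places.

(30.20, -53.69)

Leg 1 (157°, 31.7 nmi): east 31.7 sin 157° = 12.39, north 31.7 cos 157° = -29.18
Leg 2 (144°, 30.3 nmi): east 30.3 sin 144° = 17.81, north 30.3 cos 144° = -24.51
Summing: 30.20 nmi east, -53.69 nmi north → (30.20, -53.69).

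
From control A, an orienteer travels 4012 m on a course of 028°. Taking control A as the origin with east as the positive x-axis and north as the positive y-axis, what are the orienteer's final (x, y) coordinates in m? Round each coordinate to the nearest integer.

Leg 1 (028°, 4012 m): east 4012 sin 28° = 1883.52, north 4012 cos 28° = 3542.39
Summing: 1883.52 m east, 3542.39 m north → (1884, 3542).

(1884, 3542)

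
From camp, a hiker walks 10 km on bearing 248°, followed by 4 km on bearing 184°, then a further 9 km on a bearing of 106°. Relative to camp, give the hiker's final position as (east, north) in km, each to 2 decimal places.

Leg 1 (248°, 10 km): east 10 sin 248° = -9.27, north 10 cos 248° = -3.75
Leg 2 (184°, 4 km): east 4 sin 184° = -0.28, north 4 cos 184° = -3.99
Leg 3 (106°, 9 km): east 9 sin 106° = 8.65, north 9 cos 106° = -2.48
Summing: -0.90 km east, -10.22 km north → (-0.90, -10.22).

(-0.90, -10.22)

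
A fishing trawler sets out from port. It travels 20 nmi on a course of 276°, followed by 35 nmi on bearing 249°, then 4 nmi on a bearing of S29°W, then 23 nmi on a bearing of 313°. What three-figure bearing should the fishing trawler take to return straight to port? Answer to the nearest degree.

091°

Leg 1 (276°, 20 nmi): east 20 sin 276° = -19.89, north 20 cos 276° = 2.09
Leg 2 (249°, 35 nmi): east 35 sin 249° = -32.68, north 35 cos 249° = -12.54
Leg 3 (S29°W, 4 nmi): east 4 sin 209° = -1.94, north 4 cos 209° = -3.50
Leg 4 (313°, 23 nmi): east 23 sin 313° = -16.82, north 23 cos 313° = 15.69
Net displacement: -71.33 east, 1.74 north. Direction back to start is (71.33, -1.74): bearing = atan2(71.33, -1.74) mod 360° = 91.39° ≈ 091°.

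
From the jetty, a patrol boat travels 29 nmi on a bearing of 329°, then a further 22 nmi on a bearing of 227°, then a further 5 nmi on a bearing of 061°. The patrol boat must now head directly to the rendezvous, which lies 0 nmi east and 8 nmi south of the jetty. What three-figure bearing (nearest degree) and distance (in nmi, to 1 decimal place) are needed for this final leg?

Leg 1 (329°, 29 nmi): east 29 sin 329° = -14.94, north 29 cos 329° = 24.86
Leg 2 (227°, 22 nmi): east 22 sin 227° = -16.09, north 22 cos 227° = -15.00
Leg 3 (061°, 5 nmi): east 5 sin 61° = 4.37, north 5 cos 61° = 2.42
Current position: (-26.65, 12.28). Target: (0, -8). Remaining: Δeast = 26.65, Δnorth = -20.28.
Bearing = atan2(26.65, -20.28) mod 360° = 127.26°; distance = √((26.65)² + (-20.28)²) = 33.490 nmi.

127°, 33.5 nmi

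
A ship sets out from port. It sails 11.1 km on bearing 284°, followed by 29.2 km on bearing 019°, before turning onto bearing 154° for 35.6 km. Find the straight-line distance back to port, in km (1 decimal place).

Leg 1 (284°, 11.1 km): east 11.1 sin 284° = -10.77, north 11.1 cos 284° = 2.69
Leg 2 (019°, 29.2 km): east 29.2 sin 19° = 9.51, north 29.2 cos 19° = 27.61
Leg 3 (154°, 35.6 km): east 35.6 sin 154° = 15.61, north 35.6 cos 154° = -32.00
Net: 14.34 east, -1.70 north. Distance = √((14.34)² + (-1.70)²) = 14.443 km.

14.4 km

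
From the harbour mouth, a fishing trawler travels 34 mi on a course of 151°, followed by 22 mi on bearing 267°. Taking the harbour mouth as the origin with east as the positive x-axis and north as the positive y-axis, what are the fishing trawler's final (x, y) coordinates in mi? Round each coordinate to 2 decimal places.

Leg 1 (151°, 34 mi): east 34 sin 151° = 16.48, north 34 cos 151° = -29.74
Leg 2 (267°, 22 mi): east 22 sin 267° = -21.97, north 22 cos 267° = -1.15
Summing: -5.49 mi east, -30.89 mi north → (-5.49, -30.89).

(-5.49, -30.89)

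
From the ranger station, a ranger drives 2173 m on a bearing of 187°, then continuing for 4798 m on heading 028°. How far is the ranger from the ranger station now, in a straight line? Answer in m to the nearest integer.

2877 m

Leg 1 (187°, 2173 m): east 2173 sin 187° = -264.82, north 2173 cos 187° = -2156.80
Leg 2 (028°, 4798 m): east 4798 sin 28° = 2252.52, north 4798 cos 28° = 4236.38
Net: 1987.70 east, 2079.58 north. Distance = √((1987.70)² + (2079.58)²) = 2876.737 m.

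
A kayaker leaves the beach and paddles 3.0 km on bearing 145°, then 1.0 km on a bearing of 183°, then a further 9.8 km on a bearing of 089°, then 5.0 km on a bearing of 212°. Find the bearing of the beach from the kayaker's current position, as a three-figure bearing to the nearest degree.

310°

Leg 1 (145°, 3.0 km): east 3.0 sin 145° = 1.72, north 3.0 cos 145° = -2.46
Leg 2 (183°, 1.0 km): east 1.0 sin 183° = -0.05, north 1.0 cos 183° = -1.00
Leg 3 (089°, 9.8 km): east 9.8 sin 89° = 9.80, north 9.8 cos 89° = 0.17
Leg 4 (212°, 5.0 km): east 5.0 sin 212° = -2.65, north 5.0 cos 212° = -4.24
Net displacement: 8.82 east, -7.53 north. Direction back to start is (-8.82, 7.53): bearing = atan2(-8.82, 7.53) mod 360° = 310.48° ≈ 310°.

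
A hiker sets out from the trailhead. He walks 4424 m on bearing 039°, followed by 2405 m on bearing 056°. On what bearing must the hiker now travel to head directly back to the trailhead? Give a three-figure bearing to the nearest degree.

225°

Leg 1 (039°, 4424 m): east 4424 sin 39° = 2784.11, north 4424 cos 39° = 3438.09
Leg 2 (056°, 2405 m): east 2405 sin 56° = 1993.84, north 2405 cos 56° = 1344.86
Net displacement: 4777.95 east, 4782.95 north. Direction back to start is (-4777.95, -4782.95): bearing = atan2(-4777.95, -4782.95) mod 360° = 224.97° ≈ 225°.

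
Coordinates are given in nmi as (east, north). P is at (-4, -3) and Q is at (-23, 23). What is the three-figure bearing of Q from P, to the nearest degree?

324°

Δeast = -23 − -4 = -19.00; Δnorth = 23 − -3 = 26.00.
Bearing = atan2(Δeast, Δnorth) mod 360° = 323.84° ≈ 324°.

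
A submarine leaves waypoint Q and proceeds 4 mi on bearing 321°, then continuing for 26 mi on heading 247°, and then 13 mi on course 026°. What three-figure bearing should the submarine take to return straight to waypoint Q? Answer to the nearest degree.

Leg 1 (321°, 4 mi): east 4 sin 321° = -2.52, north 4 cos 321° = 3.11
Leg 2 (247°, 26 mi): east 26 sin 247° = -23.93, north 26 cos 247° = -10.16
Leg 3 (026°, 13 mi): east 13 sin 26° = 5.70, north 13 cos 26° = 11.68
Net displacement: -20.75 east, 4.63 north. Direction back to start is (20.75, -4.63): bearing = atan2(20.75, -4.63) mod 360° = 102.59° ≈ 103°.

103°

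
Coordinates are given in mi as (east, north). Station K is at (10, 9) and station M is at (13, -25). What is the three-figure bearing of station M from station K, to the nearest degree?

175°

Δeast = 13 − 10 = 3.00; Δnorth = -25 − 9 = -34.00.
Bearing = atan2(Δeast, Δnorth) mod 360° = 174.96° ≈ 175°.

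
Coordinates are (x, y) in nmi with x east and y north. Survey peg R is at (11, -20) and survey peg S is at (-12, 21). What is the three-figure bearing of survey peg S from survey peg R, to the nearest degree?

331°

Δeast = -12 − 11 = -23.00; Δnorth = 21 − -20 = 41.00.
Bearing = atan2(Δeast, Δnorth) mod 360° = 330.71° ≈ 331°.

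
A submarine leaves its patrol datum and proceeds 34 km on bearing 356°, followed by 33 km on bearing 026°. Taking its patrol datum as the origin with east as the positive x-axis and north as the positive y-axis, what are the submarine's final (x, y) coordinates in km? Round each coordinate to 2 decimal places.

(12.09, 63.58)

Leg 1 (356°, 34 km): east 34 sin 356° = -2.37, north 34 cos 356° = 33.92
Leg 2 (026°, 33 km): east 33 sin 26° = 14.47, north 33 cos 26° = 29.66
Summing: 12.09 km east, 63.58 km north → (12.09, 63.58).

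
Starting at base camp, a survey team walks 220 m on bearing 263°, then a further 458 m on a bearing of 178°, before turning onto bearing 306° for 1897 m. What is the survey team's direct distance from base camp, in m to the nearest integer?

1848 m

Leg 1 (263°, 220 m): east 220 sin 263° = -218.36, north 220 cos 263° = -26.81
Leg 2 (178°, 458 m): east 458 sin 178° = 15.98, north 458 cos 178° = -457.72
Leg 3 (306°, 1897 m): east 1897 sin 306° = -1534.71, north 1897 cos 306° = 1115.03
Net: -1737.08 east, 630.50 north. Distance = √((-1737.08)² + (630.50)²) = 1847.966 m.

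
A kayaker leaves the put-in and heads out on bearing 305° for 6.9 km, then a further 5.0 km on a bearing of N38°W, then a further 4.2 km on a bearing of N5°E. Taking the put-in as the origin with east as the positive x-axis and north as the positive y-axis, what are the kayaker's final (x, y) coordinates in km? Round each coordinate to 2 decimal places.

(-8.36, 12.08)

Leg 1 (305°, 6.9 km): east 6.9 sin 305° = -5.65, north 6.9 cos 305° = 3.96
Leg 2 (N38°W, 5.0 km): east 5.0 sin 322° = -3.08, north 5.0 cos 322° = 3.94
Leg 3 (N5°E, 4.2 km): east 4.2 sin 5° = 0.37, north 4.2 cos 5° = 4.18
Summing: -8.36 km east, 12.08 km north → (-8.36, 12.08).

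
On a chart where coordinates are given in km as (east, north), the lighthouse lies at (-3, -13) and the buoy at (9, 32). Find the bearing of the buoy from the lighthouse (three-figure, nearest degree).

Δeast = 9 − -3 = 12.00; Δnorth = 32 − -13 = 45.00.
Bearing = atan2(Δeast, Δnorth) mod 360° = 14.93° ≈ 015°.

015°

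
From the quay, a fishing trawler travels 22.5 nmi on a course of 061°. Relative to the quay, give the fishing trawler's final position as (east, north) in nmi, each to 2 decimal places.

(19.68, 10.91)

Leg 1 (061°, 22.5 nmi): east 22.5 sin 61° = 19.68, north 22.5 cos 61° = 10.91
Summing: 19.68 nmi east, 10.91 nmi north → (19.68, 10.91).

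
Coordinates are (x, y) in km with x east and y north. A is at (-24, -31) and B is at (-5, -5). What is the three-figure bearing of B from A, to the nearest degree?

036°

Δeast = -5 − -24 = 19.00; Δnorth = -5 − -31 = 26.00.
Bearing = atan2(Δeast, Δnorth) mod 360° = 36.16° ≈ 036°.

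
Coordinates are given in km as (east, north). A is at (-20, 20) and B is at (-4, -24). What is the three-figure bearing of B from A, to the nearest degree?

Δeast = -4 − -20 = 16.00; Δnorth = -24 − 20 = -44.00.
Bearing = atan2(Δeast, Δnorth) mod 360° = 160.02° ≈ 160°.

160°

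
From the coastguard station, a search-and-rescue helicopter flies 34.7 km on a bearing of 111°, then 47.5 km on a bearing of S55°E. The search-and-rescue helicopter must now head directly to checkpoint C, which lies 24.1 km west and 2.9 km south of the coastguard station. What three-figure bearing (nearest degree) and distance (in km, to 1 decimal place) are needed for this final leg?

Leg 1 (111°, 34.7 km): east 34.7 sin 111° = 32.40, north 34.7 cos 111° = -12.44
Leg 2 (S55°E, 47.5 km): east 47.5 sin 125° = 38.91, north 47.5 cos 125° = -27.24
Current position: (71.30, -39.68). Target: (-24.1, -2.9). Remaining: Δeast = -95.40, Δnorth = 36.78.
Bearing = atan2(-95.40, 36.78) mod 360° = 291.08°; distance = √((-95.40)² + (36.78)²) = 102.249 km.

291°, 102.2 km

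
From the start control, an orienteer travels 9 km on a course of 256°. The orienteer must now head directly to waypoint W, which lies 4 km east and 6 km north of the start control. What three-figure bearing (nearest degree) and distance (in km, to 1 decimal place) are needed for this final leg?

057°, 15.1 km

Leg 1 (256°, 9 km): east 9 sin 256° = -8.73, north 9 cos 256° = -2.18
Current position: (-8.73, -2.18). Target: (4, 6). Remaining: Δeast = 12.73, Δnorth = 8.18.
Bearing = atan2(12.73, 8.18) mod 360° = 57.29°; distance = √((12.73)² + (8.18)²) = 15.132 km.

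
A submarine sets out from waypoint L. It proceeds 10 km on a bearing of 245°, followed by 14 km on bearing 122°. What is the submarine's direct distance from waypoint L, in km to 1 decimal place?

Leg 1 (245°, 10 km): east 10 sin 245° = -9.06, north 10 cos 245° = -4.23
Leg 2 (122°, 14 km): east 14 sin 122° = 11.87, north 14 cos 122° = -7.42
Net: 2.81 east, -11.65 north. Distance = √((2.81)² + (-11.65)²) = 11.979 km.

12.0 km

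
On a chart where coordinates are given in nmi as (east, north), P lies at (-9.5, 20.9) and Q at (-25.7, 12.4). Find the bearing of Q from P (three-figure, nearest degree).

Δeast = -25.7 − -9.5 = -16.20; Δnorth = 12.4 − 20.9 = -8.50.
Bearing = atan2(Δeast, Δnorth) mod 360° = 242.31° ≈ 242°.

242°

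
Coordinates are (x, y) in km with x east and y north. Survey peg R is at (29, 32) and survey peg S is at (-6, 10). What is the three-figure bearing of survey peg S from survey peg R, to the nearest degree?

Δeast = -6 − 29 = -35.00; Δnorth = 10 − 32 = -22.00.
Bearing = atan2(Δeast, Δnorth) mod 360° = 237.85° ≈ 238°.

238°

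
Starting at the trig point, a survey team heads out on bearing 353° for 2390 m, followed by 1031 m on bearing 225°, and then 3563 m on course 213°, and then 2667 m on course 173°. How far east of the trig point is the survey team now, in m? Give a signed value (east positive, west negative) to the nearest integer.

-2636 m

Leg 1 (353°, 2390 m): east 2390 sin 353° = -291.27, north 2390 cos 353° = 2372.19
Leg 2 (225°, 1031 m): east 1031 sin 225° = -729.03, north 1031 cos 225° = -729.03
Leg 3 (213°, 3563 m): east 3563 sin 213° = -1940.55, north 3563 cos 213° = -2988.18
Leg 4 (173°, 2667 m): east 2667 sin 173° = 325.03, north 2667 cos 173° = -2647.12
Net east component: -2635.82 m.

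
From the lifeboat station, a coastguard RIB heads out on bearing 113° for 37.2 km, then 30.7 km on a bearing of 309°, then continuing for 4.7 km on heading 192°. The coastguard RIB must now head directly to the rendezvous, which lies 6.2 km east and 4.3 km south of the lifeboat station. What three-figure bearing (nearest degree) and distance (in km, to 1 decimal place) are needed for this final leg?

216°, 5.5 km

Leg 1 (113°, 37.2 km): east 37.2 sin 113° = 34.24, north 37.2 cos 113° = -14.54
Leg 2 (309°, 30.7 km): east 30.7 sin 309° = -23.86, north 30.7 cos 309° = 19.32
Leg 3 (192°, 4.7 km): east 4.7 sin 192° = -0.98, north 4.7 cos 192° = -4.60
Current position: (9.41, 0.19). Target: (6.2, -4.3). Remaining: Δeast = -3.21, Δnorth = -4.49.
Bearing = atan2(-3.21, -4.49) mod 360° = 215.55°; distance = √((-3.21)² + (-4.49)²) = 5.516 km.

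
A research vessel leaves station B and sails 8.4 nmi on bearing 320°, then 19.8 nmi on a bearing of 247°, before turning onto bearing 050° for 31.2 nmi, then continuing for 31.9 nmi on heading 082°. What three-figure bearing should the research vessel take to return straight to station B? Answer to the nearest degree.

Leg 1 (320°, 8.4 nmi): east 8.4 sin 320° = -5.40, north 8.4 cos 320° = 6.43
Leg 2 (247°, 19.8 nmi): east 19.8 sin 247° = -18.23, north 19.8 cos 247° = -7.74
Leg 3 (050°, 31.2 nmi): east 31.2 sin 50° = 23.90, north 31.2 cos 50° = 20.05
Leg 4 (082°, 31.9 nmi): east 31.9 sin 82° = 31.59, north 31.9 cos 82° = 4.44
Net displacement: 31.86 east, 23.19 north. Direction back to start is (-31.86, -23.19): bearing = atan2(-31.86, -23.19) mod 360° = 233.95° ≈ 234°.

234°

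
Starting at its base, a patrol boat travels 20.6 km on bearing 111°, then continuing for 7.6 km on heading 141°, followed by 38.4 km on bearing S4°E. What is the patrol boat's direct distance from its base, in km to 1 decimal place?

58.1 km

Leg 1 (111°, 20.6 km): east 20.6 sin 111° = 19.23, north 20.6 cos 111° = -7.38
Leg 2 (141°, 7.6 km): east 7.6 sin 141° = 4.78, north 7.6 cos 141° = -5.91
Leg 3 (S4°E, 38.4 km): east 38.4 sin 176° = 2.68, north 38.4 cos 176° = -38.31
Net: 26.69 east, -51.60 north. Distance = √((26.69)² + (-51.60)²) = 58.091 km.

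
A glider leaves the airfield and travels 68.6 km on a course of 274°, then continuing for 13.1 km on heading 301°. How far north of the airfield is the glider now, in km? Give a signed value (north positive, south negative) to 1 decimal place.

11.5 km

Leg 1 (274°, 68.6 km): east 68.6 sin 274° = -68.43, north 68.6 cos 274° = 4.79
Leg 2 (301°, 13.1 km): east 13.1 sin 301° = -11.23, north 13.1 cos 301° = 6.75
Net north component: 11.53 km.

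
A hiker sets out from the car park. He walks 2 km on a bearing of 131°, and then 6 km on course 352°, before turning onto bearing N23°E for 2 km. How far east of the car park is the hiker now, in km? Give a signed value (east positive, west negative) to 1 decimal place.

1.5 km

Leg 1 (131°, 2 km): east 2 sin 131° = 1.51, north 2 cos 131° = -1.31
Leg 2 (352°, 6 km): east 6 sin 352° = -0.84, north 6 cos 352° = 5.94
Leg 3 (N23°E, 2 km): east 2 sin 23° = 0.78, north 2 cos 23° = 1.84
Net east component: 1.46 km.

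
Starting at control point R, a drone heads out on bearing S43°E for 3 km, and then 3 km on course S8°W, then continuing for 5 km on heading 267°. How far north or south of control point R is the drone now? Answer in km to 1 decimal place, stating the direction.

Leg 1 (S43°E, 3 km): east 3 sin 137° = 2.05, north 3 cos 137° = -2.19
Leg 2 (S8°W, 3 km): east 3 sin 188° = -0.42, north 3 cos 188° = -2.97
Leg 3 (267°, 5 km): east 5 sin 267° = -4.99, north 5 cos 267° = -0.26
Net north component: -5.43 km.

5.4 km south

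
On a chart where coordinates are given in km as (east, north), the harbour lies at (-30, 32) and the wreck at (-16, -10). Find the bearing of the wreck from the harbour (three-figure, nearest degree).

Δeast = -16 − -30 = 14.00; Δnorth = -10 − 32 = -42.00.
Bearing = atan2(Δeast, Δnorth) mod 360° = 161.57° ≈ 162°.

162°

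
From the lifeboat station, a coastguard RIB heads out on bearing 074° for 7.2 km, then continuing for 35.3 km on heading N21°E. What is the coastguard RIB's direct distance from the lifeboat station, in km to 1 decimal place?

40.0 km

Leg 1 (074°, 7.2 km): east 7.2 sin 74° = 6.92, north 7.2 cos 74° = 1.98
Leg 2 (N21°E, 35.3 km): east 35.3 sin 21° = 12.65, north 35.3 cos 21° = 32.96
Net: 19.57 east, 34.94 north. Distance = √((19.57)² + (34.94)²) = 40.048 km.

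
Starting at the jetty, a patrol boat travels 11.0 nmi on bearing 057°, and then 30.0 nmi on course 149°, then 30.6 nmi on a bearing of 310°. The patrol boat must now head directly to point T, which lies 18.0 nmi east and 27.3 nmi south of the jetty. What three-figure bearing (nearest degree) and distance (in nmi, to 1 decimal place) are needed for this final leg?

Leg 1 (057°, 11.0 nmi): east 11.0 sin 57° = 9.23, north 11.0 cos 57° = 5.99
Leg 2 (149°, 30.0 nmi): east 30.0 sin 149° = 15.45, north 30.0 cos 149° = -25.72
Leg 3 (310°, 30.6 nmi): east 30.6 sin 310° = -23.44, north 30.6 cos 310° = 19.67
Current position: (1.24, -0.05). Target: (18.0, -27.3). Remaining: Δeast = 16.76, Δnorth = -27.25.
Bearing = atan2(16.76, -27.25) mod 360° = 148.40°; distance = √((16.76)² + (-27.25)²) = 31.990 nmi.

148°, 32.0 nmi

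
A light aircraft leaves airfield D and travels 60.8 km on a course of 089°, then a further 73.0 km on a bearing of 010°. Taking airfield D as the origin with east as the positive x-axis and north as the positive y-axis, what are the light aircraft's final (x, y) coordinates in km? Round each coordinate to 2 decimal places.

Leg 1 (089°, 60.8 km): east 60.8 sin 89° = 60.79, north 60.8 cos 89° = 1.06
Leg 2 (010°, 73.0 km): east 73.0 sin 10° = 12.68, north 73.0 cos 10° = 71.89
Summing: 73.47 km east, 72.95 km north → (73.47, 72.95).

(73.47, 72.95)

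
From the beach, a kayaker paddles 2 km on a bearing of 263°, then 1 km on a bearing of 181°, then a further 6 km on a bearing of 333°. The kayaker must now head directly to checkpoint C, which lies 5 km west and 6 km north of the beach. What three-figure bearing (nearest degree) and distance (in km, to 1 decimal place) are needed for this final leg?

Leg 1 (263°, 2 km): east 2 sin 263° = -1.99, north 2 cos 263° = -0.24
Leg 2 (181°, 1 km): east 1 sin 181° = -0.02, north 1 cos 181° = -1.00
Leg 3 (333°, 6 km): east 6 sin 333° = -2.72, north 6 cos 333° = 5.35
Current position: (-4.73, 4.10). Target: (-5, 6). Remaining: Δeast = -0.27, Δnorth = 1.90.
Bearing = atan2(-0.27, 1.90) mod 360° = 351.80°; distance = √((-0.27)² + (1.90)²) = 1.917 km.

352°, 1.9 km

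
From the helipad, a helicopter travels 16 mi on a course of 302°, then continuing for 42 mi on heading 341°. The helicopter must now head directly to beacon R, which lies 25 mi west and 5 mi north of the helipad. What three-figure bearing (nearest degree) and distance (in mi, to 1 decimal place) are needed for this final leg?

Leg 1 (302°, 16 mi): east 16 sin 302° = -13.57, north 16 cos 302° = 8.48
Leg 2 (341°, 42 mi): east 42 sin 341° = -13.67, north 42 cos 341° = 39.71
Current position: (-27.24, 48.19). Target: (-25, 5). Remaining: Δeast = 2.24, Δnorth = -43.19.
Bearing = atan2(2.24, -43.19) mod 360° = 177.03°; distance = √((2.24)² + (-43.19)²) = 43.249 mi.

177°, 43.2 mi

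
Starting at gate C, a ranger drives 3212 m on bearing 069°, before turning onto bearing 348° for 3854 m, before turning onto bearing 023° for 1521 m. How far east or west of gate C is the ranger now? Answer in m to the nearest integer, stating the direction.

Leg 1 (069°, 3212 m): east 3212 sin 69° = 2998.66, north 3212 cos 69° = 1151.08
Leg 2 (348°, 3854 m): east 3854 sin 348° = -801.29, north 3854 cos 348° = 3769.78
Leg 3 (023°, 1521 m): east 1521 sin 23° = 594.30, north 1521 cos 23° = 1400.09
Net east component: 2791.67 m.

2792 m east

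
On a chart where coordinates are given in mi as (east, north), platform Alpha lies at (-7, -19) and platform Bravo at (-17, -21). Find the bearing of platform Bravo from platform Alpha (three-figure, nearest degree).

Δeast = -17 − -7 = -10.00; Δnorth = -21 − -19 = -2.00.
Bearing = atan2(Δeast, Δnorth) mod 360° = 258.69° ≈ 259°.

259°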